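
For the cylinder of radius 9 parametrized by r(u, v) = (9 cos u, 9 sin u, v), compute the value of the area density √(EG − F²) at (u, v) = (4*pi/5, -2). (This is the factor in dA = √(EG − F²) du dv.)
√(EG − F²)|_{(4*pi/5, -2)} = 9

E = 81, F = 0, G = 1, so EG − F² = 81. Taking the positive square root: √(EG − F²) = 9. At (u, v) = (4*pi/5, -2): 9.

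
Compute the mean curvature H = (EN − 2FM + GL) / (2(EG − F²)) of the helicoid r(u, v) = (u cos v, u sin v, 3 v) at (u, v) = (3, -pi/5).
H = 0

With E = 1, F = 0, G = u^2 + 9, L = 0, M = -3/sqrt(u^2 + 9), N = 0, assemble
  H = (EN − 2FM + GL) / (2(EG − F²)) = 0.
At (u, v) = (3, -pi/5): H = 0.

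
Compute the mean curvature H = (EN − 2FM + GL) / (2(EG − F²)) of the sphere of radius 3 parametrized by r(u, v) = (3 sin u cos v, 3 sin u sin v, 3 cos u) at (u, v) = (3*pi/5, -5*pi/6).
H = -1/3

With E = 9, F = 0, G = 9*sin(u)^2, L = -3*sin(u)/Abs(sin(u)), M = 0, N = -3*sin(u)^3/Abs(sin(u)), assemble
  H = (EN − 2FM + GL) / (2(EG − F²)) = -sin(u)/(3*Abs(sin(u))).
At (u, v) = (3*pi/5, -5*pi/6): H = -1/3.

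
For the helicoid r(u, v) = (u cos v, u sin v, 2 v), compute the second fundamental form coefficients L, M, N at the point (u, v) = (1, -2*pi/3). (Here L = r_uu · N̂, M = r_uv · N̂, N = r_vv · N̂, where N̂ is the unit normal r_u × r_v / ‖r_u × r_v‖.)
L = 0;  M = -2*sqrt(5)/5;  N = 0

Compute the unit normal N̂(u, v) = (2*sin(v)/sqrt(u^2 + 4), -2*cos(v)/sqrt(u^2 + 4), u/sqrt(u^2 + 4)), and the second partials r_uu, r_uv, r_vv. Take dot products:
  L(u, v) = r_uu · N̂ = 0,
  M(u, v) = r_uv · N̂ = -2/sqrt(u^2 + 4),
  N(u, v) = r_vv · N̂ = 0.
Evaluating at (u, v) = (1, -2*pi/3):
  L = 0, M = -2*sqrt(5)/5, N = 0.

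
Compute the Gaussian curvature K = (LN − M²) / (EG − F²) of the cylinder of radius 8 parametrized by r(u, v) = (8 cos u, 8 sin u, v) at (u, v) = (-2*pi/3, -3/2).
K = 0

Coefficients of the first fundamental form: E = 64, F = 0, G = 1.
Coefficients of the second fundamental form: L = -8, M = 0, N = 0.
Assemble K = (LN − M²)/(EG − F²) = 0. At (u, v) = (-2*pi/3, -3/2): K = 0.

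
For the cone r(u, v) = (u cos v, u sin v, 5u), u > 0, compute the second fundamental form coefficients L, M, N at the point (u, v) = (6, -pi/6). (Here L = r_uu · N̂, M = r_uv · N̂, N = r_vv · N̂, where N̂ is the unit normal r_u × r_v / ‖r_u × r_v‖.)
L = 0;  M = 0;  N = 15*sqrt(26)/13

Compute the unit normal N̂(u, v) = (-5*sqrt(26)*u*cos(v)/(26*Abs(u)), -5*sqrt(26)*u*sin(v)/(26*Abs(u)), sqrt(26)*u/(26*Abs(u))), and the second partials r_uu, r_uv, r_vv. Take dot products:
  L(u, v) = r_uu · N̂ = 0,
  M(u, v) = r_uv · N̂ = 0,
  N(u, v) = r_vv · N̂ = 5*sqrt(26)*u^2/(26*Abs(u)).
Evaluating at (u, v) = (6, -pi/6):
  L = 0, M = 0, N = 15*sqrt(26)/13.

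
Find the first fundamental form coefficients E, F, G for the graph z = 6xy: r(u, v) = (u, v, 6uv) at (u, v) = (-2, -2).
E = 145;  F = 144;  G = 145

Partials: r_u = (1, 0, 6*v), r_v = (0, 1, 6*u). As functions of (u, v):
  E = r_u · r_u = 36*v^2 + 1,
  F = r_u · r_v = 36*u*v,
  G = r_v · r_v = 36*u^2 + 1.
Evaluating at (u, v) = (-2, -2): E = 145, F = 144, G = 145.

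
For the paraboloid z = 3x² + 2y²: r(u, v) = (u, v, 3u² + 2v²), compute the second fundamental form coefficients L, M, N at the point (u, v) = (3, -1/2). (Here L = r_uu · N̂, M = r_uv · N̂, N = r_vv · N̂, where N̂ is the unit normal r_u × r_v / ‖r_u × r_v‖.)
L = 6*sqrt(329)/329;  M = 0;  N = 4*sqrt(329)/329

Compute the unit normal N̂(u, v) = (-6*u/sqrt(36*u^2 + 16*v^2 + 1), -4*v/sqrt(36*u^2 + 16*v^2 + 1), 1/sqrt(36*u^2 + 16*v^2 + 1)), and the second partials r_uu, r_uv, r_vv. Take dot products:
  L(u, v) = r_uu · N̂ = 6/sqrt(36*u^2 + 16*v^2 + 1),
  M(u, v) = r_uv · N̂ = 0,
  N(u, v) = r_vv · N̂ = 4/sqrt(36*u^2 + 16*v^2 + 1).
Evaluating at (u, v) = (3, -1/2):
  L = 6*sqrt(329)/329, M = 0, N = 4*sqrt(329)/329.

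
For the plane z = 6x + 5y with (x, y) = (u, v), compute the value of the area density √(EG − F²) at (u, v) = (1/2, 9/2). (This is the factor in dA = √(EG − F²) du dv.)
√(EG − F²)|_{(1/2, 9/2)} = sqrt(62)

E = 37, F = 30, G = 26, so EG − F² = 62. Taking the positive square root: √(EG − F²) = sqrt(62). At (u, v) = (1/2, 9/2): sqrt(62).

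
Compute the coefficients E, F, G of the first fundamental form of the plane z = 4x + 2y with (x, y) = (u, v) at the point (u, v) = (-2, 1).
E = 17;  F = 8;  G = 5

Partials: r_u = (1, 0, 4), r_v = (0, 1, 2). As functions of (u, v):
  E = r_u · r_u = 17,
  F = r_u · r_v = 8,
  G = r_v · r_v = 5.
Evaluating at (u, v) = (-2, 1): E = 17, F = 8, G = 5.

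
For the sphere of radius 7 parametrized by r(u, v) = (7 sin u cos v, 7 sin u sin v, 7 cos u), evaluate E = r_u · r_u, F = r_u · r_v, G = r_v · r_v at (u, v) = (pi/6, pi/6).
E = 49;  F = 0;  G = 49/4

Partials: r_u = (7*cos(u)*cos(v), 7*sin(v)*cos(u), -7*sin(u)), r_v = (-7*sin(u)*sin(v), 7*sin(u)*cos(v), 0). As functions of (u, v):
  E = r_u · r_u = 49,
  F = r_u · r_v = 0,
  G = r_v · r_v = 49*sin(u)^2.
Evaluating at (u, v) = (pi/6, pi/6): E = 49, F = 0, G = 49/4.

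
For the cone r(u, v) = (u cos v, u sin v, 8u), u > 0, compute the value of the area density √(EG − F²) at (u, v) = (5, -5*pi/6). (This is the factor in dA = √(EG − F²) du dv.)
√(EG − F²)|_{(5, -5*pi/6)} = 5*sqrt(65)

E = 65, F = 0, G = u^2, so EG − F² = 65*u^2. Taking the positive square root: √(EG − F²) = sqrt(65)*Abs(u). At (u, v) = (5, -5*pi/6): 5*sqrt(65).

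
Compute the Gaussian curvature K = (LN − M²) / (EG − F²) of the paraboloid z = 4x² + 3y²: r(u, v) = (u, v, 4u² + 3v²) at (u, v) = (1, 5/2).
K = 12/21025

Coefficients of the first fundamental form: E = 64*u^2 + 1, F = 48*u*v, G = 36*v^2 + 1.
Coefficients of the second fundamental form: L = 8/sqrt(64*u^2 + 36*v^2 + 1), M = 0, N = 6/sqrt(64*u^2 + 36*v^2 + 1).
Assemble K = (LN − M²)/(EG − F²) = 48/(4096*u^4 + 4608*u^2*v^2 + 128*u^2 + 1296*v^4 + 72*v^2 + 1). At (u, v) = (1, 5/2): K = 12/21025.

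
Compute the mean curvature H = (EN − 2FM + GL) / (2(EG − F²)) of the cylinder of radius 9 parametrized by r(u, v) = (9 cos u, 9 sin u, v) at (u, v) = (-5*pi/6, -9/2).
H = -1/18

With E = 81, F = 0, G = 1, L = -9, M = 0, N = 0, assemble
  H = (EN − 2FM + GL) / (2(EG − F²)) = -1/18.
At (u, v) = (-5*pi/6, -9/2): H = -1/18.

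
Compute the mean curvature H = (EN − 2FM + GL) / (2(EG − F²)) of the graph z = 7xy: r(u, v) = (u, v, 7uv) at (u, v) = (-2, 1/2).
H = 2744*sqrt(93)/233523

With E = 49*v^2 + 1, F = 49*u*v, G = 49*u^2 + 1, L = 0, M = 7/sqrt(49*u^2 + 49*v^2 + 1), N = 0, assemble
  H = (EN − 2FM + GL) / (2(EG − F²)) = -343*u*v/(49*u^2 + 49*v^2 + 1)^(3/2).
At (u, v) = (-2, 1/2): H = 2744*sqrt(93)/233523.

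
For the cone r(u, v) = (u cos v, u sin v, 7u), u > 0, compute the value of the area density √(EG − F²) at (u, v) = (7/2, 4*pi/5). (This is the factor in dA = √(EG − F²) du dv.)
√(EG − F²)|_{(7/2, 4*pi/5)} = 35*sqrt(2)/2

E = 50, F = 0, G = u^2, so EG − F² = 50*u^2. Taking the positive square root: √(EG − F²) = 5*sqrt(2)*Abs(u). At (u, v) = (7/2, 4*pi/5): 35*sqrt(2)/2.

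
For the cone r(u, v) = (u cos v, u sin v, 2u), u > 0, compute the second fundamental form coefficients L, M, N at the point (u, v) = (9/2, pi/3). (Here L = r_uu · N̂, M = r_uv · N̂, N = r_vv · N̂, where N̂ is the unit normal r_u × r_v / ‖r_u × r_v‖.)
L = 0;  M = 0;  N = 9*sqrt(5)/5

Compute the unit normal N̂(u, v) = (-2*sqrt(5)*u*cos(v)/(5*Abs(u)), -2*sqrt(5)*u*sin(v)/(5*Abs(u)), sqrt(5)*u/(5*Abs(u))), and the second partials r_uu, r_uv, r_vv. Take dot products:
  L(u, v) = r_uu · N̂ = 0,
  M(u, v) = r_uv · N̂ = 0,
  N(u, v) = r_vv · N̂ = 2*sqrt(5)*u^2/(5*Abs(u)).
Evaluating at (u, v) = (9/2, pi/3):
  L = 0, M = 0, N = 9*sqrt(5)/5.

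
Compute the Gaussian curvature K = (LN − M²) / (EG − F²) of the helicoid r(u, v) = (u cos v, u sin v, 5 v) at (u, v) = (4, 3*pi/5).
K = -25/1681

Coefficients of the first fundamental form: E = 1, F = 0, G = u^2 + 25.
Coefficients of the second fundamental form: L = 0, M = -5/sqrt(u^2 + 25), N = 0.
Assemble K = (LN − M²)/(EG − F²) = -25/(u^2 + 25)^2. At (u, v) = (4, 3*pi/5): K = -25/1681.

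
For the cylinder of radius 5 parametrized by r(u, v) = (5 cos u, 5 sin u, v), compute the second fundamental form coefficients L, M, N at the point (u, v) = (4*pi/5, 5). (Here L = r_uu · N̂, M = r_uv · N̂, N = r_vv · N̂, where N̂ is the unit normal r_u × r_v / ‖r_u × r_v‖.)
L = -5;  M = 0;  N = 0

Compute the unit normal N̂(u, v) = (cos(u), sin(u), 0), and the second partials r_uu, r_uv, r_vv. Take dot products:
  L(u, v) = r_uu · N̂ = -5,
  M(u, v) = r_uv · N̂ = 0,
  N(u, v) = r_vv · N̂ = 0.
Evaluating at (u, v) = (4*pi/5, 5):
  L = -5, M = 0, N = 0.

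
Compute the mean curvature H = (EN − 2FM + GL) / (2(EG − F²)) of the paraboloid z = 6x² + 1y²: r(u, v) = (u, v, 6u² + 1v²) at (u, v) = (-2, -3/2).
H = 637*sqrt(586)/343396

With E = 144*u^2 + 1, F = 24*u*v, G = 4*v^2 + 1, L = 12/sqrt(144*u^2 + 4*v^2 + 1), M = 0, N = 2/sqrt(144*u^2 + 4*v^2 + 1), assemble
  H = (EN − 2FM + GL) / (2(EG − F²)) = (144*u^2 + 24*v^2 + 7)/(144*u^2 + 4*v^2 + 1)^(3/2).
At (u, v) = (-2, -3/2): H = 637*sqrt(586)/343396.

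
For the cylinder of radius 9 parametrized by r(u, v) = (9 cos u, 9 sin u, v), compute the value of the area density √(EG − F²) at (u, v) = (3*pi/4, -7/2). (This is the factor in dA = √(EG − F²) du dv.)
√(EG − F²)|_{(3*pi/4, -7/2)} = 9

E = 81, F = 0, G = 1, so EG − F² = 81. Taking the positive square root: √(EG − F²) = 9. At (u, v) = (3*pi/4, -7/2): 9.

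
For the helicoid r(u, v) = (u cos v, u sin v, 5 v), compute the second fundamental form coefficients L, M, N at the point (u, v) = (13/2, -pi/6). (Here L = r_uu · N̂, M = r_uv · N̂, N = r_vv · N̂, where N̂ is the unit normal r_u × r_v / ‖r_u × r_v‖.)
L = 0;  M = -10*sqrt(269)/269;  N = 0

Compute the unit normal N̂(u, v) = (5*sin(v)/sqrt(u^2 + 25), -5*cos(v)/sqrt(u^2 + 25), u/sqrt(u^2 + 25)), and the second partials r_uu, r_uv, r_vv. Take dot products:
  L(u, v) = r_uu · N̂ = 0,
  M(u, v) = r_uv · N̂ = -5/sqrt(u^2 + 25),
  N(u, v) = r_vv · N̂ = 0.
Evaluating at (u, v) = (13/2, -pi/6):
  L = 0, M = -10*sqrt(269)/269, N = 0.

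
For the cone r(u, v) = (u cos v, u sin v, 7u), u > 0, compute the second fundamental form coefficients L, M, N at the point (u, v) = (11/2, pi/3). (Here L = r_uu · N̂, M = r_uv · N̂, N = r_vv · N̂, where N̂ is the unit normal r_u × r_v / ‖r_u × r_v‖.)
L = 0;  M = 0;  N = 77*sqrt(2)/20

Compute the unit normal N̂(u, v) = (-7*sqrt(2)*u*cos(v)/(10*Abs(u)), -7*sqrt(2)*u*sin(v)/(10*Abs(u)), sqrt(2)*u/(10*Abs(u))), and the second partials r_uu, r_uv, r_vv. Take dot products:
  L(u, v) = r_uu · N̂ = 0,
  M(u, v) = r_uv · N̂ = 0,
  N(u, v) = r_vv · N̂ = 7*sqrt(2)*u^2/(10*Abs(u)).
Evaluating at (u, v) = (11/2, pi/3):
  L = 0, M = 0, N = 77*sqrt(2)/20.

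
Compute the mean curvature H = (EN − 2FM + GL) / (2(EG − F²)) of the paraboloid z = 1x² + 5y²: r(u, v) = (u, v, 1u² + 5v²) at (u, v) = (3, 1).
H = 286*sqrt(137)/18769

With E = 4*u^2 + 1, F = 20*u*v, G = 100*v^2 + 1, L = 2/sqrt(4*u^2 + 100*v^2 + 1), M = 0, N = 10/sqrt(4*u^2 + 100*v^2 + 1), assemble
  H = (EN − 2FM + GL) / (2(EG − F²)) = 2*(10*u^2 + 50*v^2 + 3)/(4*u^2 + 100*v^2 + 1)^(3/2).
At (u, v) = (3, 1): H = 286*sqrt(137)/18769.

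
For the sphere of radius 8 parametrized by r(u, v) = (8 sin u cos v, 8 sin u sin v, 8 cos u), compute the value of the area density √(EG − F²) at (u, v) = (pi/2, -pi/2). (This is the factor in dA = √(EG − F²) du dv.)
√(EG − F²)|_{(pi/2, -pi/2)} = 64

E = 64, F = 0, G = 64*sin(u)^2, so EG − F² = 4096*sin(u)^2. Taking the positive square root: √(EG − F²) = 64*Abs(sin(u)). At (u, v) = (pi/2, -pi/2): 64.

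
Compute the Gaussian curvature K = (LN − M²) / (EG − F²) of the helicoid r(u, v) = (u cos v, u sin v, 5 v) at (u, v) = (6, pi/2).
K = -25/3721

Coefficients of the first fundamental form: E = 1, F = 0, G = u^2 + 25.
Coefficients of the second fundamental form: L = 0, M = -5/sqrt(u^2 + 25), N = 0.
Assemble K = (LN − M²)/(EG − F²) = -25/(u^2 + 25)^2. At (u, v) = (6, pi/2): K = -25/3721.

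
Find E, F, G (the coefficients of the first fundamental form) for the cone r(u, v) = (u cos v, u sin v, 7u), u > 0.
E = 50;  F = 0;  G = u^2

Compute partials: r_u = (cos(v), sin(v), 7), r_v = (-u*sin(v), u*cos(v), 0). Then
  E = r_u · r_u = 50,
  F = r_u · r_v = 0,
  G = r_v · r_v = u^2.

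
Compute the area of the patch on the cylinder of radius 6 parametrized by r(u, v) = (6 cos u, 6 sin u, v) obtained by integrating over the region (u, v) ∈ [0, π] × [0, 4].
Area = 24*pi

Area = ∫∫ √(EG − F²) du dv with √(EG − F²) = 6. Integrating over [0, π] × [0, 4] gives 24*pi.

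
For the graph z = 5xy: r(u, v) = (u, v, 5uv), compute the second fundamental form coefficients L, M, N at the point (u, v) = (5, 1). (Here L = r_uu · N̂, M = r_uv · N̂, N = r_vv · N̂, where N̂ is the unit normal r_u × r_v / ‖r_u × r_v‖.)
L = 0;  M = 5*sqrt(651)/651;  N = 0

Compute the unit normal N̂(u, v) = (-5*v/sqrt(25*u^2 + 25*v^2 + 1), -5*u/sqrt(25*u^2 + 25*v^2 + 1), 1/sqrt(25*u^2 + 25*v^2 + 1)), and the second partials r_uu, r_uv, r_vv. Take dot products:
  L(u, v) = r_uu · N̂ = 0,
  M(u, v) = r_uv · N̂ = 5/sqrt(25*u^2 + 25*v^2 + 1),
  N(u, v) = r_vv · N̂ = 0.
Evaluating at (u, v) = (5, 1):
  L = 0, M = 5*sqrt(651)/651, N = 0.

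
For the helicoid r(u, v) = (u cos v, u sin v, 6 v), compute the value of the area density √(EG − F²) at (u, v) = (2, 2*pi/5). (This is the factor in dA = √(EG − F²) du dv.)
√(EG − F²)|_{(2, 2*pi/5)} = 2*sqrt(10)

E = 1, F = 0, G = u^2 + 36, so EG − F² = u^2 + 36. Taking the positive square root: √(EG − F²) = sqrt(u^2 + 36). At (u, v) = (2, 2*pi/5): 2*sqrt(10).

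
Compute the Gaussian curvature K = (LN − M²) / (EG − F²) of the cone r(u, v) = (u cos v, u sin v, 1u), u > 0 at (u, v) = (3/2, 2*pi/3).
K = 0

Coefficients of the first fundamental form: E = 2, F = 0, G = u^2.
Coefficients of the second fundamental form: L = 0, M = 0, N = sqrt(2)*u^2/(2*Abs(u)).
Assemble K = (LN − M²)/(EG − F²) = 0. At (u, v) = (3/2, 2*pi/3): K = 0.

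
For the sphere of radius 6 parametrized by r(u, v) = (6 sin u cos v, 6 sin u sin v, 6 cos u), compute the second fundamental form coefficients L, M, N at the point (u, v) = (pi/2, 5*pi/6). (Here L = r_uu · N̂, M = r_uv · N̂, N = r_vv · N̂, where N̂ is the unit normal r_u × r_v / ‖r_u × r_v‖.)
L = -6;  M = 0;  N = -6

Compute the unit normal N̂(u, v) = (sin(u)^2*cos(v)/Abs(sin(u)), sin(u)^2*sin(v)/Abs(sin(u)), sin(2*u)/(2*Abs(sin(u)))), and the second partials r_uu, r_uv, r_vv. Take dot products:
  L(u, v) = r_uu · N̂ = -6*sin(u)/Abs(sin(u)),
  M(u, v) = r_uv · N̂ = 0,
  N(u, v) = r_vv · N̂ = -6*sin(u)^3/Abs(sin(u)).
Evaluating at (u, v) = (pi/2, 5*pi/6):
  L = -6, M = 0, N = -6.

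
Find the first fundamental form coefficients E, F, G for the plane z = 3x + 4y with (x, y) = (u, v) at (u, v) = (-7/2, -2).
E = 10;  F = 12;  G = 17

Partials: r_u = (1, 0, 3), r_v = (0, 1, 4). As functions of (u, v):
  E = r_u · r_u = 10,
  F = r_u · r_v = 12,
  G = r_v · r_v = 17.
Evaluating at (u, v) = (-7/2, -2): E = 10, F = 12, G = 17.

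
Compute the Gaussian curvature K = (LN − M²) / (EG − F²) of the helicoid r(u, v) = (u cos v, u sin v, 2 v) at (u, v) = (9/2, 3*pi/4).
K = -64/9409

Coefficients of the first fundamental form: E = 1, F = 0, G = u^2 + 4.
Coefficients of the second fundamental form: L = 0, M = -2/sqrt(u^2 + 4), N = 0.
Assemble K = (LN − M²)/(EG − F²) = -4/(u^2 + 4)^2. At (u, v) = (9/2, 3*pi/4): K = -64/9409.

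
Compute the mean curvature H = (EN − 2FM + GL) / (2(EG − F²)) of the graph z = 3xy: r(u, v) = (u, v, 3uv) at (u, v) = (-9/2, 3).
H = 2916*sqrt(1057)/1117249

With E = 9*v^2 + 1, F = 9*u*v, G = 9*u^2 + 1, L = 0, M = 3/sqrt(9*u^2 + 9*v^2 + 1), N = 0, assemble
  H = (EN − 2FM + GL) / (2(EG − F²)) = -27*u*v/(9*u^2 + 9*v^2 + 1)^(3/2).
At (u, v) = (-9/2, 3): H = 2916*sqrt(1057)/1117249.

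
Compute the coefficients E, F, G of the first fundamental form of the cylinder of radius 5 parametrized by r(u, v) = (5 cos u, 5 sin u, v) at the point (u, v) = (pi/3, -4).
E = 25;  F = 0;  G = 1

Partials: r_u = (-5*sin(u), 5*cos(u), 0), r_v = (0, 0, 1). As functions of (u, v):
  E = r_u · r_u = 25,
  F = r_u · r_v = 0,
  G = r_v · r_v = 1.
Evaluating at (u, v) = (pi/3, -4): E = 25, F = 0, G = 1.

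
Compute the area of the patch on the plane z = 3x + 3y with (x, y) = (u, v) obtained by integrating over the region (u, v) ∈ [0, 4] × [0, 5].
Area = 20*sqrt(19)

Area = ∫∫ √(EG − F²) du dv with √(EG − F²) = sqrt(19). Integrating over [0, 4] × [0, 5] gives 20*sqrt(19).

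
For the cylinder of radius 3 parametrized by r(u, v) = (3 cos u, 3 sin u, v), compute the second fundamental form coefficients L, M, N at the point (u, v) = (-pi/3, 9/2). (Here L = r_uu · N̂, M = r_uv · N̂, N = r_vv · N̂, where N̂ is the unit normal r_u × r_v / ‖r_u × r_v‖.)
L = -3;  M = 0;  N = 0

Compute the unit normal N̂(u, v) = (cos(u), sin(u), 0), and the second partials r_uu, r_uv, r_vv. Take dot products:
  L(u, v) = r_uu · N̂ = -3,
  M(u, v) = r_uv · N̂ = 0,
  N(u, v) = r_vv · N̂ = 0.
Evaluating at (u, v) = (-pi/3, 9/2):
  L = -3, M = 0, N = 0.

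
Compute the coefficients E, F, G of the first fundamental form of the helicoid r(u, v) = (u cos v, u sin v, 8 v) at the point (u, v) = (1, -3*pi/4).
E = 1;  F = 0;  G = 65

Partials: r_u = (cos(v), sin(v), 0), r_v = (-u*sin(v), u*cos(v), 8). As functions of (u, v):
  E = r_u · r_u = 1,
  F = r_u · r_v = 0,
  G = r_v · r_v = u^2 + 64.
Evaluating at (u, v) = (1, -3*pi/4): E = 1, F = 0, G = 65.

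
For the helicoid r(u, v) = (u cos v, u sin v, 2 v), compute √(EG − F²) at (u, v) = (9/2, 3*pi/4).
√(EG − F²)|_{(9/2, 3*pi/4)} = sqrt(97)/2

E = 1, F = 0, G = u^2 + 4; EG − F² = u^2 + 4; √(EG − F²) = sqrt(u^2 + 4). At the given point: sqrt(97)/2.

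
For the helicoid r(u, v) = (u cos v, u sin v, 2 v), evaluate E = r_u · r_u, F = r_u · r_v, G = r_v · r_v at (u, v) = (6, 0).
E = 1;  F = 0;  G = 40

Partials: r_u = (cos(v), sin(v), 0), r_v = (-u*sin(v), u*cos(v), 2). As functions of (u, v):
  E = r_u · r_u = 1,
  F = r_u · r_v = 0,
  G = r_v · r_v = u^2 + 4.
Evaluating at (u, v) = (6, 0): E = 1, F = 0, G = 40.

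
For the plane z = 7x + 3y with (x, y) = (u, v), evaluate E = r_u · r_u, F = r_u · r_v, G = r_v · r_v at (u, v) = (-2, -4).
E = 50;  F = 21;  G = 10

Partials: r_u = (1, 0, 7), r_v = (0, 1, 3). As functions of (u, v):
  E = r_u · r_u = 50,
  F = r_u · r_v = 21,
  G = r_v · r_v = 10.
Evaluating at (u, v) = (-2, -4): E = 50, F = 21, G = 10.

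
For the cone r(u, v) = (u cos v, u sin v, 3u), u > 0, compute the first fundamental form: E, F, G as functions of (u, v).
E = 10;  F = 0;  G = u^2

Compute partials: r_u = (cos(v), sin(v), 3), r_v = (-u*sin(v), u*cos(v), 0). Then
  E = r_u · r_u = 10,
  F = r_u · r_v = 0,
  G = r_v · r_v = u^2.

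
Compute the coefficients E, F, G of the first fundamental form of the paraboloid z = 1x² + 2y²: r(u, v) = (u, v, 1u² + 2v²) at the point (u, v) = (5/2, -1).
E = 26;  F = -20;  G = 17

Partials: r_u = (1, 0, 2*u), r_v = (0, 1, 4*v). As functions of (u, v):
  E = r_u · r_u = 4*u^2 + 1,
  F = r_u · r_v = 8*u*v,
  G = r_v · r_v = 16*v^2 + 1.
Evaluating at (u, v) = (5/2, -1): E = 26, F = -20, G = 17.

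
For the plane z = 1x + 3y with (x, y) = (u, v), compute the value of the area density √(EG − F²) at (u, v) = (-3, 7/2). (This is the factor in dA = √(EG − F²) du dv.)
√(EG − F²)|_{(-3, 7/2)} = sqrt(11)

E = 2, F = 3, G = 10, so EG − F² = 11. Taking the positive square root: √(EG − F²) = sqrt(11). At (u, v) = (-3, 7/2): sqrt(11).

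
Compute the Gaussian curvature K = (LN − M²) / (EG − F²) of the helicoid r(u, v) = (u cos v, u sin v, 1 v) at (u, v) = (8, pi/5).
K = -1/4225

Coefficients of the first fundamental form: E = 1, F = 0, G = u^2 + 1.
Coefficients of the second fundamental form: L = 0, M = -1/sqrt(u^2 + 1), N = 0.
Assemble K = (LN − M²)/(EG − F²) = -1/(u^2 + 1)^2. At (u, v) = (8, pi/5): K = -1/4225.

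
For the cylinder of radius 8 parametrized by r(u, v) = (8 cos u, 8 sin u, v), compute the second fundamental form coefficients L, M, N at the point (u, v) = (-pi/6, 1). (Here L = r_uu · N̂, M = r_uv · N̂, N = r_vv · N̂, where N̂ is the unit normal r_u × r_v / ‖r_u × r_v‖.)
L = -8;  M = 0;  N = 0

Compute the unit normal N̂(u, v) = (cos(u), sin(u), 0), and the second partials r_uu, r_uv, r_vv. Take dot products:
  L(u, v) = r_uu · N̂ = -8,
  M(u, v) = r_uv · N̂ = 0,
  N(u, v) = r_vv · N̂ = 0.
Evaluating at (u, v) = (-pi/6, 1):
  L = -8, M = 0, N = 0.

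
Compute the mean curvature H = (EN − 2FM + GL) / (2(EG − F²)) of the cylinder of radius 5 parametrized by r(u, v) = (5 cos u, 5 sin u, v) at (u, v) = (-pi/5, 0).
H = -1/10

With E = 25, F = 0, G = 1, L = -5, M = 0, N = 0, assemble
  H = (EN − 2FM + GL) / (2(EG − F²)) = -1/10.
At (u, v) = (-pi/5, 0): H = -1/10.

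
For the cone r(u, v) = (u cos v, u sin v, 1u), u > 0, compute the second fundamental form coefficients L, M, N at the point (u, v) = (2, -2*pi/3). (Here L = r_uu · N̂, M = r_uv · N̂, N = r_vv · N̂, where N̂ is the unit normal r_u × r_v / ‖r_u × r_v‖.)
L = 0;  M = 0;  N = sqrt(2)

Compute the unit normal N̂(u, v) = (-sqrt(2)*u*cos(v)/(2*Abs(u)), -sqrt(2)*u*sin(v)/(2*Abs(u)), sqrt(2)*u/(2*Abs(u))), and the second partials r_uu, r_uv, r_vv. Take dot products:
  L(u, v) = r_uu · N̂ = 0,
  M(u, v) = r_uv · N̂ = 0,
  N(u, v) = r_vv · N̂ = sqrt(2)*u^2/(2*Abs(u)).
Evaluating at (u, v) = (2, -2*pi/3):
  L = 0, M = 0, N = sqrt(2).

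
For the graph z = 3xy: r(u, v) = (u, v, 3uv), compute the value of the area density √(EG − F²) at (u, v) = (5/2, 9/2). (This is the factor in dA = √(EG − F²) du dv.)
√(EG − F²)|_{(5/2, 9/2)} = sqrt(958)/2

E = 9*v^2 + 1, F = 9*u*v, G = 9*u^2 + 1, so EG − F² = 9*u^2 + 9*v^2 + 1. Taking the positive square root: √(EG − F²) = sqrt(9*u^2 + 9*v^2 + 1). At (u, v) = (5/2, 9/2): sqrt(958)/2.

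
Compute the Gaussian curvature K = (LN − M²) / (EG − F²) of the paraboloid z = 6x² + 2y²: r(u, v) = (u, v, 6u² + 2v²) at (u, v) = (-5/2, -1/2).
K = 48/819025

Coefficients of the first fundamental form: E = 144*u^2 + 1, F = 48*u*v, G = 16*v^2 + 1.
Coefficients of the second fundamental form: L = 12/sqrt(144*u^2 + 16*v^2 + 1), M = 0, N = 4/sqrt(144*u^2 + 16*v^2 + 1).
Assemble K = (LN − M²)/(EG − F²) = 48/(20736*u^4 + 4608*u^2*v^2 + 288*u^2 + 256*v^4 + 32*v^2 + 1). At (u, v) = (-5/2, -1/2): K = 48/819025.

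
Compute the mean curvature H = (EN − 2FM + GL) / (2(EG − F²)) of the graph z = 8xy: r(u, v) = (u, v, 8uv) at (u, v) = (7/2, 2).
H = -3584*sqrt(1041)/1083681

With E = 64*v^2 + 1, F = 64*u*v, G = 64*u^2 + 1, L = 0, M = 8/sqrt(64*u^2 + 64*v^2 + 1), N = 0, assemble
  H = (EN − 2FM + GL) / (2(EG − F²)) = -512*u*v/(64*u^2 + 64*v^2 + 1)^(3/2).
At (u, v) = (7/2, 2): H = -3584*sqrt(1041)/1083681.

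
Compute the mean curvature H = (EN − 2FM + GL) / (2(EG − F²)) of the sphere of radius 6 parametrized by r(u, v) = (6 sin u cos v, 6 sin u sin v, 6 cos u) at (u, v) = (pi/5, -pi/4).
H = -1/6

With E = 36, F = 0, G = 36*sin(u)^2, L = -6*sin(u)/Abs(sin(u)), M = 0, N = -6*sin(u)^3/Abs(sin(u)), assemble
  H = (EN − 2FM + GL) / (2(EG − F²)) = -sin(u)/(6*Abs(sin(u))).
At (u, v) = (pi/5, -pi/4): H = -1/6.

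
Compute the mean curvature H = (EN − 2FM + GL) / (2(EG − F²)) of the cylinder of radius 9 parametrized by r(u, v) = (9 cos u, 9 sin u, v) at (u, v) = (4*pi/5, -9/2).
H = -1/18

With E = 81, F = 0, G = 1, L = -9, M = 0, N = 0, assemble
  H = (EN − 2FM + GL) / (2(EG − F²)) = -1/18.
At (u, v) = (4*pi/5, -9/2): H = -1/18.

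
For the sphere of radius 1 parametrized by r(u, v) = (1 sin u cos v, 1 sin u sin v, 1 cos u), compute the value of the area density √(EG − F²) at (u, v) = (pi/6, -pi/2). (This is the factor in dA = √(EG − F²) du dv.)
√(EG − F²)|_{(pi/6, -pi/2)} = 1/2

E = 1, F = 0, G = sin(u)^2, so EG − F² = sin(u)^2. Taking the positive square root: √(EG − F²) = Abs(sin(u)). At (u, v) = (pi/6, -pi/2): 1/2.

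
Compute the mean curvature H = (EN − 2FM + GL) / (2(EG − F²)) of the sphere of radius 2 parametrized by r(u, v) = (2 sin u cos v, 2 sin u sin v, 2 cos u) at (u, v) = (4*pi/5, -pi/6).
H = -1/2

With E = 4, F = 0, G = 4*sin(u)^2, L = -2*sin(u)/Abs(sin(u)), M = 0, N = -2*sin(u)^3/Abs(sin(u)), assemble
  H = (EN − 2FM + GL) / (2(EG − F²)) = -sin(u)/(2*Abs(sin(u))).
At (u, v) = (4*pi/5, -pi/6): H = -1/2.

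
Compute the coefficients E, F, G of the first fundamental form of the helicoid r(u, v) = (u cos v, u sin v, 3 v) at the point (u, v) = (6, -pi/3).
E = 1;  F = 0;  G = 45

Partials: r_u = (cos(v), sin(v), 0), r_v = (-u*sin(v), u*cos(v), 3). As functions of (u, v):
  E = r_u · r_u = 1,
  F = r_u · r_v = 0,
  G = r_v · r_v = u^2 + 9.
Evaluating at (u, v) = (6, -pi/3): E = 1, F = 0, G = 45.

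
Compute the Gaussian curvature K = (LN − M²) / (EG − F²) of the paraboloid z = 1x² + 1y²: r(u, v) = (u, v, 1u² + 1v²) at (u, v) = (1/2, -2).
K = 1/81

Coefficients of the first fundamental form: E = 4*u^2 + 1, F = 4*u*v, G = 4*v^2 + 1.
Coefficients of the second fundamental form: L = 2/sqrt(4*u^2 + 4*v^2 + 1), M = 0, N = 2/sqrt(4*u^2 + 4*v^2 + 1).
Assemble K = (LN − M²)/(EG − F²) = 4/(16*u^4 + 32*u^2*v^2 + 8*u^2 + 16*v^4 + 8*v^2 + 1). At (u, v) = (1/2, -2): K = 1/81.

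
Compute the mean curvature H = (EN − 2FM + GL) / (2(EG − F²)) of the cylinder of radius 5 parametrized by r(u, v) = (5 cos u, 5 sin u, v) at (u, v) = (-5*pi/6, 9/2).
H = -1/10

With E = 25, F = 0, G = 1, L = -5, M = 0, N = 0, assemble
  H = (EN − 2FM + GL) / (2(EG − F²)) = -1/10.
At (u, v) = (-5*pi/6, 9/2): H = -1/10.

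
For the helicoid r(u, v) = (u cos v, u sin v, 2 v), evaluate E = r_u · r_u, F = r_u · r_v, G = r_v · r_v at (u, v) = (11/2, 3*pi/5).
E = 1;  F = 0;  G = 137/4

Partials: r_u = (cos(v), sin(v), 0), r_v = (-u*sin(v), u*cos(v), 2). As functions of (u, v):
  E = r_u · r_u = 1,
  F = r_u · r_v = 0,
  G = r_v · r_v = u^2 + 4.
Evaluating at (u, v) = (11/2, 3*pi/5): E = 1, F = 0, G = 137/4.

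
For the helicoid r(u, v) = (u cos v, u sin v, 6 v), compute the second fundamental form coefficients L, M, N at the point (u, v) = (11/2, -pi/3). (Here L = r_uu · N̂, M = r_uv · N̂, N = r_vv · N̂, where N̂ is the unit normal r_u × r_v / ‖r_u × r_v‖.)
L = 0;  M = -12*sqrt(265)/265;  N = 0

Compute the unit normal N̂(u, v) = (6*sin(v)/sqrt(u^2 + 36), -6*cos(v)/sqrt(u^2 + 36), u/sqrt(u^2 + 36)), and the second partials r_uu, r_uv, r_vv. Take dot products:
  L(u, v) = r_uu · N̂ = 0,
  M(u, v) = r_uv · N̂ = -6/sqrt(u^2 + 36),
  N(u, v) = r_vv · N̂ = 0.
Evaluating at (u, v) = (11/2, -pi/3):
  L = 0, M = -12*sqrt(265)/265, N = 0.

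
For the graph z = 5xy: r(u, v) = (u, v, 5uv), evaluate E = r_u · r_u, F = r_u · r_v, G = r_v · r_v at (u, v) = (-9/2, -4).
E = 401;  F = 450;  G = 2029/4

Partials: r_u = (1, 0, 5*v), r_v = (0, 1, 5*u). As functions of (u, v):
  E = r_u · r_u = 25*v^2 + 1,
  F = r_u · r_v = 25*u*v,
  G = r_v · r_v = 25*u^2 + 1.
Evaluating at (u, v) = (-9/2, -4): E = 401, F = 450, G = 2029/4.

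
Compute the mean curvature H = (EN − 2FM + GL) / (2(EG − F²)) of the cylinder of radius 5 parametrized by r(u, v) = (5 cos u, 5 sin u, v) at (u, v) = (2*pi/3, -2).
H = -1/10

With E = 25, F = 0, G = 1, L = -5, M = 0, N = 0, assemble
  H = (EN − 2FM + GL) / (2(EG − F²)) = -1/10.
At (u, v) = (2*pi/3, -2): H = -1/10.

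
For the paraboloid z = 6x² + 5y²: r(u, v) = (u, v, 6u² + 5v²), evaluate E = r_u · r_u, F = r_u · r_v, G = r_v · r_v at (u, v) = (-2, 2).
E = 577;  F = -480;  G = 401

Partials: r_u = (1, 0, 12*u), r_v = (0, 1, 10*v). As functions of (u, v):
  E = r_u · r_u = 144*u^2 + 1,
  F = r_u · r_v = 120*u*v,
  G = r_v · r_v = 100*v^2 + 1.
Evaluating at (u, v) = (-2, 2): E = 577, F = -480, G = 401.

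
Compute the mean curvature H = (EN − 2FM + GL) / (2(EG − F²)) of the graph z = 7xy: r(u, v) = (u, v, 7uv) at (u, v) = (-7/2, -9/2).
H = -21609*sqrt(6374)/20313938

With E = 49*v^2 + 1, F = 49*u*v, G = 49*u^2 + 1, L = 0, M = 7/sqrt(49*u^2 + 49*v^2 + 1), N = 0, assemble
  H = (EN − 2FM + GL) / (2(EG − F²)) = -343*u*v/(49*u^2 + 49*v^2 + 1)^(3/2).
At (u, v) = (-7/2, -9/2): H = -21609*sqrt(6374)/20313938.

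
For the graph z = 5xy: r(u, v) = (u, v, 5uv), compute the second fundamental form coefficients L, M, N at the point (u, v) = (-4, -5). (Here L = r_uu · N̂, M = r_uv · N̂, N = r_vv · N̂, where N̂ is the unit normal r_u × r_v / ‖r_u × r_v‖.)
L = 0;  M = 5*sqrt(114)/342;  N = 0

Compute the unit normal N̂(u, v) = (-5*v/sqrt(25*u^2 + 25*v^2 + 1), -5*u/sqrt(25*u^2 + 25*v^2 + 1), 1/sqrt(25*u^2 + 25*v^2 + 1)), and the second partials r_uu, r_uv, r_vv. Take dot products:
  L(u, v) = r_uu · N̂ = 0,
  M(u, v) = r_uv · N̂ = 5/sqrt(25*u^2 + 25*v^2 + 1),
  N(u, v) = r_vv · N̂ = 0.
Evaluating at (u, v) = (-4, -5):
  L = 0, M = 5*sqrt(114)/342, N = 0.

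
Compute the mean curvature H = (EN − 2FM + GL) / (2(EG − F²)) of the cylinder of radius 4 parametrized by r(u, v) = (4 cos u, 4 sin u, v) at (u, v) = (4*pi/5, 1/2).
H = -1/8

With E = 16, F = 0, G = 1, L = -4, M = 0, N = 0, assemble
  H = (EN − 2FM + GL) / (2(EG − F²)) = -1/8.
At (u, v) = (4*pi/5, 1/2): H = -1/8.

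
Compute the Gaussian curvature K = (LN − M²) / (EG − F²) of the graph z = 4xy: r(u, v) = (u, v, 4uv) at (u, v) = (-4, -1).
K = -16/74529

Coefficients of the first fundamental form: E = 16*v^2 + 1, F = 16*u*v, G = 16*u^2 + 1.
Coefficients of the second fundamental form: L = 0, M = 4/sqrt(16*u^2 + 16*v^2 + 1), N = 0.
Assemble K = (LN − M²)/(EG − F²) = -16/(256*u^4 + 512*u^2*v^2 + 32*u^2 + 256*v^4 + 32*v^2 + 1). At (u, v) = (-4, -1): K = -16/74529.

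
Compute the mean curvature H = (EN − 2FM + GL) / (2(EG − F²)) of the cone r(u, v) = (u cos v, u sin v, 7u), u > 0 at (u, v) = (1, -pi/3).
H = 7*sqrt(2)/20

With E = 50, F = 0, G = u^2, L = 0, M = 0, N = 7*sqrt(2)*u^2/(10*Abs(u)), assemble
  H = (EN − 2FM + GL) / (2(EG − F²)) = 7*sqrt(2)/(20*Abs(u)).
At (u, v) = (1, -pi/3): H = 7*sqrt(2)/20.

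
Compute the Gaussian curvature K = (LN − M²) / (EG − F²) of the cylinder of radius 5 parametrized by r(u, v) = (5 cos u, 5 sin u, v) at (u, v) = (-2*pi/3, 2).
K = 0

Coefficients of the first fundamental form: E = 25, F = 0, G = 1.
Coefficients of the second fundamental form: L = -5, M = 0, N = 0.
Assemble K = (LN − M²)/(EG − F²) = 0. At (u, v) = (-2*pi/3, 2): K = 0.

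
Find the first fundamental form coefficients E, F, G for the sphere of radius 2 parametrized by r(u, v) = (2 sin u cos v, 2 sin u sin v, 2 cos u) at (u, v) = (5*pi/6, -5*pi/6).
E = 4;  F = 0;  G = 1

Partials: r_u = (2*cos(u)*cos(v), 2*sin(v)*cos(u), -2*sin(u)), r_v = (-2*sin(u)*sin(v), 2*sin(u)*cos(v), 0). As functions of (u, v):
  E = r_u · r_u = 4,
  F = r_u · r_v = 0,
  G = r_v · r_v = 4*sin(u)^2.
Evaluating at (u, v) = (5*pi/6, -5*pi/6): E = 4, F = 0, G = 1.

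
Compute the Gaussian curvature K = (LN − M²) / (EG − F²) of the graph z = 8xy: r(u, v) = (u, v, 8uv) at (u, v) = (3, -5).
K = -64/4739329

Coefficients of the first fundamental form: E = 64*v^2 + 1, F = 64*u*v, G = 64*u^2 + 1.
Coefficients of the second fundamental form: L = 0, M = 8/sqrt(64*u^2 + 64*v^2 + 1), N = 0.
Assemble K = (LN − M²)/(EG − F²) = -64/(4096*u^4 + 8192*u^2*v^2 + 128*u^2 + 4096*v^4 + 128*v^2 + 1). At (u, v) = (3, -5): K = -64/4739329.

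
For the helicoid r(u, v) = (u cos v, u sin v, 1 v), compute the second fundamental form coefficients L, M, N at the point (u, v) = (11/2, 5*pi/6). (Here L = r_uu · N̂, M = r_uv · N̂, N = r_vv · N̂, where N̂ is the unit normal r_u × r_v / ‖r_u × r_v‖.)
L = 0;  M = -2*sqrt(5)/25;  N = 0

Compute the unit normal N̂(u, v) = (sin(v)/sqrt(u^2 + 1), -cos(v)/sqrt(u^2 + 1), u/sqrt(u^2 + 1)), and the second partials r_uu, r_uv, r_vv. Take dot products:
  L(u, v) = r_uu · N̂ = 0,
  M(u, v) = r_uv · N̂ = -1/sqrt(u^2 + 1),
  N(u, v) = r_vv · N̂ = 0.
Evaluating at (u, v) = (11/2, 5*pi/6):
  L = 0, M = -2*sqrt(5)/25, N = 0.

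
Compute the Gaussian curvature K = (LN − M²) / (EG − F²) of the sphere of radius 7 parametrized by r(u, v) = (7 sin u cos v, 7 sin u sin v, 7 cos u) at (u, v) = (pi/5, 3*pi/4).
K = 1/49

Coefficients of the first fundamental form: E = 49, F = 0, G = 49*sin(u)^2.
Coefficients of the second fundamental form: L = -7*sin(u)/Abs(sin(u)), M = 0, N = -7*sin(u)^3/Abs(sin(u)).
Assemble K = (LN − M²)/(EG − F²) = 1/49. At (u, v) = (pi/5, 3*pi/4): K = 1/49.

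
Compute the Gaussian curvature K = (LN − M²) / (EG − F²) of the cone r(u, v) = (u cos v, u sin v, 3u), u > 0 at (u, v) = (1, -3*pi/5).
K = 0

Coefficients of the first fundamental form: E = 10, F = 0, G = u^2.
Coefficients of the second fundamental form: L = 0, M = 0, N = 3*sqrt(10)*u^2/(10*Abs(u)).
Assemble K = (LN − M²)/(EG − F²) = 0. At (u, v) = (1, -3*pi/5): K = 0.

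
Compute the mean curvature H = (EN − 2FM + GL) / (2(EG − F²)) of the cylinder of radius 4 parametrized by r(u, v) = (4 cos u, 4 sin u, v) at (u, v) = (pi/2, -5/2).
H = -1/8

With E = 16, F = 0, G = 1, L = -4, M = 0, N = 0, assemble
  H = (EN − 2FM + GL) / (2(EG − F²)) = -1/8.
At (u, v) = (pi/2, -5/2): H = -1/8.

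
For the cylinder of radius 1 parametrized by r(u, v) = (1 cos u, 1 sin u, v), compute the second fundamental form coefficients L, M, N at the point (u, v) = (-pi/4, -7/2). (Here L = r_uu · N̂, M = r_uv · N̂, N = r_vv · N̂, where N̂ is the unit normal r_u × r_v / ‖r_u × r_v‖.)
L = -1;  M = 0;  N = 0

Compute the unit normal N̂(u, v) = (cos(u), sin(u), 0), and the second partials r_uu, r_uv, r_vv. Take dot products:
  L(u, v) = r_uu · N̂ = -1,
  M(u, v) = r_uv · N̂ = 0,
  N(u, v) = r_vv · N̂ = 0.
Evaluating at (u, v) = (-pi/4, -7/2):
  L = -1, M = 0, N = 0.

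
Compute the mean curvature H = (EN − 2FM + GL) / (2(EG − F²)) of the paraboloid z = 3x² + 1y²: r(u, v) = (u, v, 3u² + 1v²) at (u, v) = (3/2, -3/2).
H = 16*sqrt(91)/1183

With E = 36*u^2 + 1, F = 12*u*v, G = 4*v^2 + 1, L = 6/sqrt(36*u^2 + 4*v^2 + 1), M = 0, N = 2/sqrt(36*u^2 + 4*v^2 + 1), assemble
  H = (EN − 2FM + GL) / (2(EG − F²)) = 4*(9*u^2 + 3*v^2 + 1)/(36*u^2 + 4*v^2 + 1)^(3/2).
At (u, v) = (3/2, -3/2): H = 16*sqrt(91)/1183.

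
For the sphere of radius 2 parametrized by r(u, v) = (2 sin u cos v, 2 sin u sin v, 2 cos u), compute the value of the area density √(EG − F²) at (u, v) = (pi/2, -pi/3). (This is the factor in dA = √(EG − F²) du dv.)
√(EG − F²)|_{(pi/2, -pi/3)} = 4

E = 4, F = 0, G = 4*sin(u)^2, so EG − F² = 16*sin(u)^2. Taking the positive square root: √(EG − F²) = 4*Abs(sin(u)). At (u, v) = (pi/2, -pi/3): 4.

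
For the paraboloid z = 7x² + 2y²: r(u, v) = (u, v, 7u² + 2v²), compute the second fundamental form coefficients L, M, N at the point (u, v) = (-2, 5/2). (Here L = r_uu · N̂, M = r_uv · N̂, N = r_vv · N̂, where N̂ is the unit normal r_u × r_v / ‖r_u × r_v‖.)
L = 14*sqrt(885)/885;  M = 0;  N = 4*sqrt(885)/885

Compute the unit normal N̂(u, v) = (-14*u/sqrt(196*u^2 + 16*v^2 + 1), -4*v/sqrt(196*u^2 + 16*v^2 + 1), 1/sqrt(196*u^2 + 16*v^2 + 1)), and the second partials r_uu, r_uv, r_vv. Take dot products:
  L(u, v) = r_uu · N̂ = 14/sqrt(196*u^2 + 16*v^2 + 1),
  M(u, v) = r_uv · N̂ = 0,
  N(u, v) = r_vv · N̂ = 4/sqrt(196*u^2 + 16*v^2 + 1).
Evaluating at (u, v) = (-2, 5/2):
  L = 14*sqrt(885)/885, M = 0, N = 4*sqrt(885)/885.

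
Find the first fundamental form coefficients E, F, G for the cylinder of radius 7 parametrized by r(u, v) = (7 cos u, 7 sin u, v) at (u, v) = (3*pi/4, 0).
E = 49;  F = 0;  G = 1

Partials: r_u = (-7*sin(u), 7*cos(u), 0), r_v = (0, 0, 1). As functions of (u, v):
  E = r_u · r_u = 49,
  F = r_u · r_v = 0,
  G = r_v · r_v = 1.
Evaluating at (u, v) = (3*pi/4, 0): E = 49, F = 0, G = 1.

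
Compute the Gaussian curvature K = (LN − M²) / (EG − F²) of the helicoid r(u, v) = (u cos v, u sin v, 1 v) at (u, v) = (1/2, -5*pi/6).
K = -16/25

Coefficients of the first fundamental form: E = 1, F = 0, G = u^2 + 1.
Coefficients of the second fundamental form: L = 0, M = -1/sqrt(u^2 + 1), N = 0.
Assemble K = (LN − M²)/(EG − F²) = -1/(u^2 + 1)^2. At (u, v) = (1/2, -5*pi/6): K = -16/25.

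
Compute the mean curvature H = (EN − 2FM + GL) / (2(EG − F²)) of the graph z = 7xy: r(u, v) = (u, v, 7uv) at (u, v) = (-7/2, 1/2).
H = 2401*sqrt(2454)/3011058

With E = 49*v^2 + 1, F = 49*u*v, G = 49*u^2 + 1, L = 0, M = 7/sqrt(49*u^2 + 49*v^2 + 1), N = 0, assemble
  H = (EN − 2FM + GL) / (2(EG − F²)) = -343*u*v/(49*u^2 + 49*v^2 + 1)^(3/2).
At (u, v) = (-7/2, 1/2): H = 2401*sqrt(2454)/3011058.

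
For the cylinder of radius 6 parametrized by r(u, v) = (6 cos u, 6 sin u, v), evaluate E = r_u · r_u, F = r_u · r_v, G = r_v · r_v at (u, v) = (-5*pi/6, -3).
E = 36;  F = 0;  G = 1

Partials: r_u = (-6*sin(u), 6*cos(u), 0), r_v = (0, 0, 1). As functions of (u, v):
  E = r_u · r_u = 36,
  F = r_u · r_v = 0,
  G = r_v · r_v = 1.
Evaluating at (u, v) = (-5*pi/6, -3): E = 36, F = 0, G = 1.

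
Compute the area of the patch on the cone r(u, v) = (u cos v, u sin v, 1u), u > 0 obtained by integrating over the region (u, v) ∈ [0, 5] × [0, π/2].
Area = 25*sqrt(2)*pi/4

Area = ∫∫ √(EG − F²) du dv with √(EG − F²) = sqrt(2)*Abs(u). Integrating over [0, 5] × [0, π/2] gives 25*sqrt(2)*pi/4.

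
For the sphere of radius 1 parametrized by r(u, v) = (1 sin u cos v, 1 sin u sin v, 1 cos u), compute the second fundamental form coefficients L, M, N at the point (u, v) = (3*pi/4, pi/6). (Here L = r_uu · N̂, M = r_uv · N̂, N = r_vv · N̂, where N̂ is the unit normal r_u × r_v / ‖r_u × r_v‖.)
L = -1;  M = 0;  N = -1/2

Compute the unit normal N̂(u, v) = (sin(u)^2*cos(v)/Abs(sin(u)), sin(u)^2*sin(v)/Abs(sin(u)), sin(2*u)/(2*Abs(sin(u)))), and the second partials r_uu, r_uv, r_vv. Take dot products:
  L(u, v) = r_uu · N̂ = -sin(u)/Abs(sin(u)),
  M(u, v) = r_uv · N̂ = 0,
  N(u, v) = r_vv · N̂ = -sin(u)^3/Abs(sin(u)).
Evaluating at (u, v) = (3*pi/4, pi/6):
  L = -1, M = 0, N = -1/2.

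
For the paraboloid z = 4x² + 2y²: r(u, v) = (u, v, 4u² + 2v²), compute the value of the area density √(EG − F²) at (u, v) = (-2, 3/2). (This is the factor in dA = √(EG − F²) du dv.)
√(EG − F²)|_{(-2, 3/2)} = sqrt(293)

E = 64*u^2 + 1, F = 32*u*v, G = 16*v^2 + 1, so EG − F² = 64*u^2 + 16*v^2 + 1. Taking the positive square root: √(EG − F²) = sqrt(64*u^2 + 16*v^2 + 1). At (u, v) = (-2, 3/2): sqrt(293).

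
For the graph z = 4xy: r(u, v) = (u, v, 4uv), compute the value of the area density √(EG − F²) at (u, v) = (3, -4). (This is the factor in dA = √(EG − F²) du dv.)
√(EG − F²)|_{(3, -4)} = sqrt(401)

E = 16*v^2 + 1, F = 16*u*v, G = 16*u^2 + 1, so EG − F² = 16*u^2 + 16*v^2 + 1. Taking the positive square root: √(EG − F²) = sqrt(16*u^2 + 16*v^2 + 1). At (u, v) = (3, -4): sqrt(401).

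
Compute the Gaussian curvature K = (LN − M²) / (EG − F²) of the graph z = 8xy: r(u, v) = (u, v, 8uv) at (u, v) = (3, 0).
K = -64/332929

Coefficients of the first fundamental form: E = 64*v^2 + 1, F = 64*u*v, G = 64*u^2 + 1.
Coefficients of the second fundamental form: L = 0, M = 8/sqrt(64*u^2 + 64*v^2 + 1), N = 0.
Assemble K = (LN − M²)/(EG − F²) = -64/(4096*u^4 + 8192*u^2*v^2 + 128*u^2 + 4096*v^4 + 128*v^2 + 1). At (u, v) = (3, 0): K = -64/332929.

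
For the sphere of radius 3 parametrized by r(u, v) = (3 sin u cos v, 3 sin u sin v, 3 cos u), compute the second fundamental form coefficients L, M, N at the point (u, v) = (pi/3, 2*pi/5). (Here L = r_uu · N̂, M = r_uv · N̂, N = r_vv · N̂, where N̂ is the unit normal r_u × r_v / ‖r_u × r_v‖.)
L = -3;  M = 0;  N = -9/4

Compute the unit normal N̂(u, v) = (sin(u)^2*cos(v)/Abs(sin(u)), sin(u)^2*sin(v)/Abs(sin(u)), sin(2*u)/(2*Abs(sin(u)))), and the second partials r_uu, r_uv, r_vv. Take dot products:
  L(u, v) = r_uu · N̂ = -3*sin(u)/Abs(sin(u)),
  M(u, v) = r_uv · N̂ = 0,
  N(u, v) = r_vv · N̂ = -3*sin(u)^3/Abs(sin(u)).
Evaluating at (u, v) = (pi/3, 2*pi/5):
  L = -3, M = 0, N = -9/4.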